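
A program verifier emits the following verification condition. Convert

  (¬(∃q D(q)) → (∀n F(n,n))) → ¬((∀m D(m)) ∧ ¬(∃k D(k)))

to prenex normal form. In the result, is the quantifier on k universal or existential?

First replace A → B with ¬A ∨ B.
  ¬(¬¬(∃q D(q)) ∨ (∀n F(n,n))) ∨ ¬((∀m D(m)) ∧ ¬(∃k D(k)))
Move each ¬ inward, flipping quantifiers it crosses:
  (∀q ¬D(q)) ∧ (∃n ¬F(n,n)) ∨ (∃m ¬D(m)) ∨ (∃k D(k))
Extract every quantifier outward, since the variables are now distinct and don't occur free across branches:
  ∀q ∃n ∃m ∃k (¬D(q) ∧ ¬F(n,n) ∨ ¬D(m) ∨ D(k))
The quantifier ∃k sits under an even number of negations (counting the antecedent side of each →), so it remains existential.

existential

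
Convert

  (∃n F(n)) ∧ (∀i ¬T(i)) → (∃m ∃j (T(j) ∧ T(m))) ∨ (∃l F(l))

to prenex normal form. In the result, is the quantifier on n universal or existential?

First replace A → B with ¬A ∨ B.
  ¬((∃n F(n)) ∧ (∀i ¬T(i))) ∨ (∃m ∃j (T(j) ∧ T(m))) ∨ (∃l F(l))
Drive negations inward (¬∀x A ≡ ∃x ¬A, ¬∃x A ≡ ∀x ¬A, De Morgan for ∧/∨):
  (∀n ¬F(n)) ∨ (∃i T(i)) ∨ (∃m ∃j (T(j) ∧ T(m))) ∨ (∃l F(l))
All bound variables are already distinct, so no renaming is needed.
Pull the quantifiers to the front (each side's bound variable is not free in the other side):
  ∀n ∃i ∃m ∃j ∃l (¬F(n) ∨ T(i) ∨ T(j) ∧ T(m) ∨ F(l))
The quantifier ∃n sits under an odd number of negations (counting the antecedent side of each →), so it flips to ∀n.

universal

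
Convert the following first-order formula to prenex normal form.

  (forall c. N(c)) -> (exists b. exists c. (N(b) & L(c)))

exists c. exists b. exists w1. (~N(c) | N(b) & L(w1))

First replace A → B with ¬A ∨ B.
  ~(forall c. N(c)) | (exists b. exists c. (N(b) & L(c)))
Drive negations inward (¬∀x A ≡ ∃x ¬A, ¬∃x A ≡ ∀x ¬A, De Morgan for ∧/∨):
  (exists c. ~N(c)) | (exists b. exists c. (N(b) & L(c)))
Standardize variables apart so no two quantifiers bind the same name: c↦w1.
  (exists c. ~N(c)) | (exists b. exists w1. (N(b) & L(w1)))
Extract every quantifier outward, since the variables are now distinct and don't occur free across branches:
  exists c. exists b. exists w1. (~N(c) | N(b) & L(w1))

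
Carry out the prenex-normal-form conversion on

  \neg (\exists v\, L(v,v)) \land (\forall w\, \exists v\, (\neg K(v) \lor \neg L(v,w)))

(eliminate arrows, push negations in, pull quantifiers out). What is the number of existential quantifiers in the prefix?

Drive negations inward (¬∀x A ≡ ∃x ¬A, ¬∃x A ≡ ∀x ¬A, De Morgan for ∧/∨):
  (\forall v\, \neg L(v,v)) \land (\forall w\, \exists v\, (\neg K(v) \lor \neg L(v,w)))
Standardize variables apart so no two quantifiers bind the same name: v↦s.
  (\forall v\, \neg L(v,v)) \land (\forall w\, \exists s\, (\neg K(s) \lor \neg L(s,w)))
Pull the quantifiers to the front (each side's bound variable is not free in the other side):
  \forall v\, \forall w\, \exists s\, (\neg L(v,v) \land (\neg K(s) \lor \neg L(s,w)))
The prefix is \forall v \forall w \exists s: 2 universal, 1 existential.

1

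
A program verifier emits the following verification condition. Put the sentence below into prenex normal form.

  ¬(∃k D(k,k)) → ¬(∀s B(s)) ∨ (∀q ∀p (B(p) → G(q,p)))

∃k ∃s ∀q ∀p (D(k,k) ∨ ¬B(s) ∨ ¬B(p) ∨ G(q,p))

First replace A → B with ¬A ∨ B.
  ¬¬(∃k D(k,k)) ∨ ¬(∀s B(s)) ∨ (∀q ∀p (¬B(p) ∨ G(q,p)))
Drive negations inward (¬∀x A ≡ ∃x ¬A, ¬∃x A ≡ ∀x ¬A, De Morgan for ∧/∨):
  (∃k D(k,k)) ∨ (∃s ¬B(s)) ∨ (∀q ∀p (¬B(p) ∨ G(q,p)))
Extract every quantifier outward, since the variables are now distinct and don't occur free across branches:
  ∃k ∃s ∀q ∀p (D(k,k) ∨ ¬B(s) ∨ ¬B(p) ∨ G(q,p))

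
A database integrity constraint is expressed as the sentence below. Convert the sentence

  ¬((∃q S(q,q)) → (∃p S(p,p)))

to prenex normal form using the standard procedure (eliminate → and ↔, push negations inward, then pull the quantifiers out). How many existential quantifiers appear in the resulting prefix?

1

First replace A → B with ¬A ∨ B.
  ¬(¬(∃q S(q,q)) ∨ (∃p S(p,p)))
Drive negations inward (¬∀x A ≡ ∃x ¬A, ¬∃x A ≡ ∀x ¬A, De Morgan for ∧/∨):
  (∃q S(q,q)) ∧ (∀p ¬S(p,p))
Extract every quantifier outward, since the variables are now distinct and don't occur free across branches:
  ∃q ∀p (S(q,q) ∧ ¬S(p,p))
The prefix is ∃q ∀p: 1 universal, 1 existential.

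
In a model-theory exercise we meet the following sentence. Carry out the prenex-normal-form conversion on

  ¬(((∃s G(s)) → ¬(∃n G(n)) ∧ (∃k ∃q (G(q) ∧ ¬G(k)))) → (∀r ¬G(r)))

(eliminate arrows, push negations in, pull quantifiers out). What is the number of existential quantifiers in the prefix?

Eliminate → and ↔ using ¬ and ∨.
  ¬(¬(¬(∃s G(s)) ∨ ¬(∃n G(n)) ∧ (∃k ∃q (G(q) ∧ ¬G(k)))) ∨ (∀r ¬G(r)))
Drive negations inward (¬∀x A ≡ ∃x ¬A, ¬∃x A ≡ ∀x ¬A, De Morgan for ∧/∨):
  ((∀s ¬G(s)) ∨ (∀n ¬G(n)) ∧ (∃k ∃q (G(q) ∧ ¬G(k)))) ∧ (∃r G(r))
Finally move all quantifiers to the prefix:
  ∀s ∀n ∃k ∃q ∃r ((¬G(s) ∨ ¬G(n) ∧ G(q) ∧ ¬G(k)) ∧ G(r))
The prefix is ∀s ∀n ∃k ∃q ∃r: 2 universal, 3 existential.

3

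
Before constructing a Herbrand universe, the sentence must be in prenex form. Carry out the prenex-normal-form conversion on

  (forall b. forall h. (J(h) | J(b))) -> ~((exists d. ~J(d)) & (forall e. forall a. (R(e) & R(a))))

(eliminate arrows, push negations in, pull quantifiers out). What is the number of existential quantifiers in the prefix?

4

Rewrite implications/biconditionals: A → B as ¬A ∨ B.
  ~(forall b. forall h. (J(h) | J(b))) | ~((exists d. ~J(d)) & (forall e. forall a. (R(e) & R(a))))
Move each ¬ inward, flipping quantifiers it crosses:
  (exists b. exists h. (~J(h) & ~J(b))) | (forall d. J(d)) | (exists e. exists a. (~R(e) | ~R(a)))
All bound variables are already distinct, so no renaming is needed.
Extract every quantifier outward, since the variables are now distinct and don't occur free across branches:
  exists b. exists h. forall d. exists e. exists a. (~J(h) & ~J(b) | J(d) | ~R(e) | ~R(a))
The prefix is exists b exists h forall d exists e exists a: 1 universal, 4 existential.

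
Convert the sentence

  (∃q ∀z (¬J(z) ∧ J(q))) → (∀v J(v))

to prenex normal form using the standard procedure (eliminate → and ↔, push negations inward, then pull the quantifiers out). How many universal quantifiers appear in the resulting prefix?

2

Eliminate → and ↔ using ¬ and ∨.
  ¬(∃q ∀z (¬J(z) ∧ J(q))) ∨ (∀v J(v))
Push ¬ through the quantifiers and connectives to reach negation normal form:
  (∀q ∃z (J(z) ∨ ¬J(q))) ∨ (∀v J(v))
All bound variables are already distinct, so no renaming is needed.
Finally move all quantifiers to the prefix:
  ∀q ∃z ∀v (J(z) ∨ ¬J(q) ∨ J(v))
The prefix is ∀q ∃z ∀v: 2 universal, 1 existential.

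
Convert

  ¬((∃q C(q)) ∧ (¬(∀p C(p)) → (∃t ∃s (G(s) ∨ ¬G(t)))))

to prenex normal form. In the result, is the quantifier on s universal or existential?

Rewrite implications/biconditionals: A → B as ¬A ∨ B.
  ¬((∃q C(q)) ∧ (¬¬(∀p C(p)) ∨ (∃t ∃s (G(s) ∨ ¬G(t)))))
Move each ¬ inward, flipping quantifiers it crosses:
  (∀q ¬C(q)) ∨ (∃p ¬C(p)) ∧ (∀t ∀s (¬G(s) ∧ G(t)))
All bound variables are already distinct, so no renaming is needed.
Extract every quantifier outward, since the variables are now distinct and don't occur free across branches:
  ∀q ∃p ∀t ∀s (¬C(q) ∨ ¬C(p) ∧ ¬G(s) ∧ G(t))
The quantifier ∃s sits under an odd number of negations (counting the antecedent side of each →), so it flips to ∀s.

universal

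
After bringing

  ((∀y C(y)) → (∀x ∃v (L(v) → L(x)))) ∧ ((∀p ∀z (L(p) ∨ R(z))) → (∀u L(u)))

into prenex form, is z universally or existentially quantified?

Rewrite implications/biconditionals: A → B as ¬A ∨ B.
  (¬(∀y C(y)) ∨ (∀x ∃v (¬L(v) ∨ L(x)))) ∧ (¬(∀p ∀z (L(p) ∨ R(z))) ∨ (∀u L(u)))
Push ¬ through the quantifiers and connectives to reach negation normal form:
  ((∃y ¬C(y)) ∨ (∀x ∃v (¬L(v) ∨ L(x)))) ∧ ((∃p ∃z (¬L(p) ∧ ¬R(z))) ∨ (∀u L(u)))
Finally move all quantifiers to the prefix:
  ∃y ∀x ∃v ∃p ∃z ∀u ((¬C(y) ∨ ¬L(v) ∨ L(x)) ∧ (¬L(p) ∧ ¬R(z) ∨ L(u)))
The quantifier ∀z sits under an odd number of negations (counting the antecedent side of each →), so it flips to ∃z.

existential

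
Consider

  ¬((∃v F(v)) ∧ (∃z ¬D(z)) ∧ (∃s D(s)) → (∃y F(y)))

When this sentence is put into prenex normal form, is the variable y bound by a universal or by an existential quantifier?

universal

Eliminate → and ↔ using ¬ and ∨.
  ¬(¬((∃v F(v)) ∧ (∃z ¬D(z)) ∧ (∃s D(s))) ∨ (∃y F(y)))
Drive negations inward (¬∀x A ≡ ∃x ¬A, ¬∃x A ≡ ∀x ¬A, De Morgan for ∧/∨):
  (∃v F(v)) ∧ (∃z ¬D(z)) ∧ (∃s D(s)) ∧ (∀y ¬F(y))
All bound variables are already distinct, so no renaming is needed.
Extract every quantifier outward, since the variables are now distinct and don't occur free across branches:
  ∃v ∃z ∃s ∀y (F(v) ∧ ¬D(z) ∧ D(s) ∧ ¬F(y))
The quantifier ∃y sits under an odd number of negations (counting the antecedent side of each →), so it flips to ∀y.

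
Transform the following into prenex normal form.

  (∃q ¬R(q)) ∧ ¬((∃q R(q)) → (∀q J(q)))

∃q ∃r ∃w (¬R(q) ∧ R(r) ∧ ¬J(w))

Rewrite implications/biconditionals: A → B as ¬A ∨ B.
  (∃q ¬R(q)) ∧ ¬(¬(∃q R(q)) ∨ (∀q J(q)))
Push ¬ through the quantifiers and connectives to reach negation normal form:
  (∃q ¬R(q)) ∧ (∃q R(q)) ∧ (∃q ¬J(q))
Standardize variables apart so no two quantifiers bind the same name: q↦r, q↦w.
  (∃q ¬R(q)) ∧ (∃r R(r)) ∧ (∃w ¬J(w))
Extract every quantifier outward, since the variables are now distinct and don't occur free across branches:
  ∃q ∃r ∃w (¬R(q) ∧ R(r) ∧ ¬J(w))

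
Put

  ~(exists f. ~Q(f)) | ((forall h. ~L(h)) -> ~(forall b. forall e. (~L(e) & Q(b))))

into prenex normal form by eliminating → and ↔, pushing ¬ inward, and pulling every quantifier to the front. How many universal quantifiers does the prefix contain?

Rewrite implications/biconditionals: A → B as ¬A ∨ B.
  ~(exists f. ~Q(f)) | ~(forall h. ~L(h)) | ~(forall b. forall e. (~L(e) & Q(b)))
Push ¬ through the quantifiers and connectives to reach negation normal form:
  (forall f. Q(f)) | (exists h. L(h)) | (exists b. exists e. (L(e) | ~Q(b)))
Extract every quantifier outward, since the variables are now distinct and don't occur free across branches:
  forall f. exists h. exists b. exists e. (Q(f) | L(h) | L(e) | ~Q(b))
The prefix is forall f exists h exists b exists e: 1 universal, 3 existential.

1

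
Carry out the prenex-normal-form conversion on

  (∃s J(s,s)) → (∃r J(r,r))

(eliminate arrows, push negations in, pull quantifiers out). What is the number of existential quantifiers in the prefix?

First replace A → B with ¬A ∨ B.
  ¬(∃s J(s,s)) ∨ (∃r J(r,r))
Move each ¬ inward, flipping quantifiers it crosses:
  (∀s ¬J(s,s)) ∨ (∃r J(r,r))
Extract every quantifier outward, since the variables are now distinct and don't occur free across branches:
  ∀s ∃r (¬J(s,s) ∨ J(r,r))
The prefix is ∀s ∃r: 1 universal, 1 existential.

1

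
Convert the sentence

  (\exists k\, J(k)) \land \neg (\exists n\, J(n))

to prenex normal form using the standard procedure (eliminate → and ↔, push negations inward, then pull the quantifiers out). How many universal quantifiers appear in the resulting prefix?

1

Drive negations inward (¬∀x A ≡ ∃x ¬A, ¬∃x A ≡ ∀x ¬A, De Morgan for ∧/∨):
  (\exists k\, J(k)) \land (\forall n\, \neg J(n))
All bound variables are already distinct, so no renaming is needed.
Finally move all quantifiers to the prefix:
  \exists k\, \forall n\, (J(k) \land \neg J(n))
The prefix is \exists k \forall n: 1 universal, 1 existential.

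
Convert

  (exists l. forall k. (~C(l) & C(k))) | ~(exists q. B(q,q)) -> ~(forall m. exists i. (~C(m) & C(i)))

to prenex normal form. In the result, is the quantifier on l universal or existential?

Eliminate → and ↔ using ¬ and ∨.
  ~((exists l. forall k. (~C(l) & C(k))) | ~(exists q. B(q,q))) | ~(forall m. exists i. (~C(m) & C(i)))
Move each ¬ inward, flipping quantifiers it crosses:
  (forall l. exists k. (C(l) | ~C(k))) & (exists q. B(q,q)) | (exists m. forall i. (C(m) | ~C(i)))
All bound variables are already distinct, so no renaming is needed.
Extract every quantifier outward, since the variables are now distinct and don't occur free across branches:
  forall l. exists k. exists q. exists m. forall i. ((C(l) | ~C(k)) & B(q,q) | C(m) | ~C(i))
The quantifier exists l sits under an odd number of negations (counting the antecedent side of each →), so it flips to forall l.

universal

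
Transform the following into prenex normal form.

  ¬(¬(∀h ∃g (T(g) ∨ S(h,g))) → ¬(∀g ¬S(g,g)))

∃h ∀g ∀x1 (¬T(g) ∧ ¬S(h,g) ∧ ¬S(x1,x1))

Rewrite implications/biconditionals: A → B as ¬A ∨ B.
  ¬(¬¬(∀h ∃g (T(g) ∨ S(h,g))) ∨ ¬(∀g ¬S(g,g)))
Move each ¬ inward, flipping quantifiers it crosses:
  (∃h ∀g (¬T(g) ∧ ¬S(h,g))) ∧ (∀g ¬S(g,g))
Rename bound variables to avoid capture: g↦x1.
  (∃h ∀g (¬T(g) ∧ ¬S(h,g))) ∧ (∀x1 ¬S(x1,x1))
Pull the quantifiers to the front (each side's bound variable is not free in the other side):
  ∃h ∀g ∀x1 (¬T(g) ∧ ¬S(h,g) ∧ ¬S(x1,x1))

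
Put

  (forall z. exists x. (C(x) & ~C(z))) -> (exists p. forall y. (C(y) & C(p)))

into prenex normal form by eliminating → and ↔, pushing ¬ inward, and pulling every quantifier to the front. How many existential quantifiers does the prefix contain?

2

First replace A → B with ¬A ∨ B.
  ~(forall z. exists x. (C(x) & ~C(z))) | (exists p. forall y. (C(y) & C(p)))
Drive negations inward (¬∀x A ≡ ∃x ¬A, ¬∃x A ≡ ∀x ¬A, De Morgan for ∧/∨):
  (exists z. forall x. (~C(x) | C(z))) | (exists p. forall y. (C(y) & C(p)))
All bound variables are already distinct, so no renaming is needed.
Extract every quantifier outward, since the variables are now distinct and don't occur free across branches:
  exists z. forall x. exists p. forall y. (~C(x) | C(z) | C(y) & C(p))
The prefix is exists z forall x exists p forall y: 2 universal, 2 existential.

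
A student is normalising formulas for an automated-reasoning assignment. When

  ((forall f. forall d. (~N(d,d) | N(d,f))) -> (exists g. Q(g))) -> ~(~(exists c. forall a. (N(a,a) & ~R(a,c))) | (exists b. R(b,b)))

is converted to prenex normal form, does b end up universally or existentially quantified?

universal

Eliminate → and ↔ using ¬ and ∨.
  ~(~(forall f. forall d. (~N(d,d) | N(d,f))) | (exists g. Q(g))) | ~(~(exists c. forall a. (N(a,a) & ~R(a,c))) | (exists b. R(b,b)))
Push ¬ through the quantifiers and connectives to reach negation normal form:
  (forall f. forall d. (~N(d,d) | N(d,f))) & (forall g. ~Q(g)) | (exists c. forall a. (N(a,a) & ~R(a,c))) & (forall b. ~R(b,b))
Pull the quantifiers to the front (each side's bound variable is not free in the other side):
  forall f. forall d. forall g. exists c. forall a. forall b. ((~N(d,d) | N(d,f)) & ~Q(g) | N(a,a) & ~R(a,c) & ~R(b,b))
The quantifier exists b sits under an odd number of negations (counting the antecedent side of each →), so it flips to forall b.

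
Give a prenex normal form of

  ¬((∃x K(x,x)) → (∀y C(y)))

Eliminate → and ↔ using ¬ and ∨.
  ¬(¬(∃x K(x,x)) ∨ (∀y C(y)))
Drive negations inward (¬∀x A ≡ ∃x ¬A, ¬∃x A ≡ ∀x ¬A, De Morgan for ∧/∨):
  (∃x K(x,x)) ∧ (∃y ¬C(y))
All bound variables are already distinct, so no renaming is needed.
Extract every quantifier outward, since the variables are now distinct and don't occur free across branches:
  ∃x ∃y (K(x,x) ∧ ¬C(y))

∃x ∃y (K(x,x) ∧ ¬C(y))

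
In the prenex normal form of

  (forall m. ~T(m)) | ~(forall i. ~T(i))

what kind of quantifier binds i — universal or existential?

existential

Drive negations inward (¬∀x A ≡ ∃x ¬A, ¬∃x A ≡ ∀x ¬A, De Morgan for ∧/∨):
  (forall m. ~T(m)) | (exists i. T(i))
Finally move all quantifiers to the prefix:
  forall m. exists i. (~T(m) | T(i))
The quantifier forall i sits under an odd number of negations, so it flips to exists i.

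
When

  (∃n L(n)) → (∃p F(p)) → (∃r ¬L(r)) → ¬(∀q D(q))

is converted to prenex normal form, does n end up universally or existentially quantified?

universal

Rewrite implications/biconditionals: A → B as ¬A ∨ B.
  ¬(∃n L(n)) ∨ ¬(∃p F(p)) ∨ ¬(∃r ¬L(r)) ∨ ¬(∀q D(q))
Drive negations inward (¬∀x A ≡ ∃x ¬A, ¬∃x A ≡ ∀x ¬A, De Morgan for ∧/∨):
  (∀n ¬L(n)) ∨ (∀p ¬F(p)) ∨ (∀r L(r)) ∨ (∃q ¬D(q))
Finally move all quantifiers to the prefix:
  ∀n ∀p ∀r ∃q (¬L(n) ∨ ¬F(p) ∨ L(r) ∨ ¬D(q))
The quantifier ∃n sits under an odd number of negations (counting the antecedent side of each →), so it flips to ∀n.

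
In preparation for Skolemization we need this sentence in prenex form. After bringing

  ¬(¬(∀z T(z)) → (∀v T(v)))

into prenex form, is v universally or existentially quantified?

Rewrite implications/biconditionals: A → B as ¬A ∨ B.
  ¬(¬¬(∀z T(z)) ∨ (∀v T(v)))
Push ¬ through the quantifiers and connectives to reach negation normal form:
  (∃z ¬T(z)) ∧ (∃v ¬T(v))
Finally move all quantifiers to the prefix:
  ∃z ∃v (¬T(z) ∧ ¬T(v))
The quantifier ∀v sits under an odd number of negations (counting the antecedent side of each →), so it flips to ∃v.

existential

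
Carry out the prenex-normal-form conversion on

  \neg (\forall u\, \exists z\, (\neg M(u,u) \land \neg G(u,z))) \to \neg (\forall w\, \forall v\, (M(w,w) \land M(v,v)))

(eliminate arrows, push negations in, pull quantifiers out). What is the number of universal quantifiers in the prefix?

Eliminate → and ↔ using ¬ and ∨.
  \neg \neg (\forall u\, \exists z\, (\neg M(u,u) \land \neg G(u,z))) \lor \neg (\forall w\, \forall v\, (M(w,w) \land M(v,v)))
Push ¬ through the quantifiers and connectives to reach negation normal form:
  (\forall u\, \exists z\, (\neg M(u,u) \land \neg G(u,z))) \lor (\exists w\, \exists v\, (\neg M(w,w) \lor \neg M(v,v)))
Finally move all quantifiers to the prefix:
  \forall u\, \exists z\, \exists w\, \exists v\, (\neg M(u,u) \land \neg G(u,z) \lor \neg M(w,w) \lor \neg M(v,v))
The prefix is \forall u \exists z \exists w \exists v: 1 universal, 3 existential.

1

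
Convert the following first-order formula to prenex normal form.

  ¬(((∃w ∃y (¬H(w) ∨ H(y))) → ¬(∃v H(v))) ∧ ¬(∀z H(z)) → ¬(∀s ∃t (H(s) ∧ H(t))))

First replace A → B with ¬A ∨ B.
  ¬(¬((¬(∃w ∃y (¬H(w) ∨ H(y))) ∨ ¬(∃v H(v))) ∧ ¬(∀z H(z))) ∨ ¬(∀s ∃t (H(s) ∧ H(t))))
Push ¬ through the quantifiers and connectives to reach negation normal form:
  ((∀w ∀y (H(w) ∧ ¬H(y))) ∨ (∀v ¬H(v))) ∧ (∃z ¬H(z)) ∧ (∀s ∃t (H(s) ∧ H(t)))
Extract every quantifier outward, since the variables are now distinct and don't occur free across branches:
  ∀w ∀y ∀v ∃z ∀s ∃t ((H(w) ∧ ¬H(y) ∨ ¬H(v)) ∧ ¬H(z) ∧ H(s) ∧ H(t))

∀w ∀y ∀v ∃z ∀s ∃t ((H(w) ∧ ¬H(y) ∨ ¬H(v)) ∧ ¬H(z) ∧ H(s) ∧ H(t))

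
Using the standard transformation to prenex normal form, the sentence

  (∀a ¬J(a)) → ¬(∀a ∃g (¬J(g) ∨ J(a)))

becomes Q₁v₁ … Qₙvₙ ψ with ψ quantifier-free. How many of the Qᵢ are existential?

2

Eliminate → and ↔ using ¬ and ∨.
  ¬(∀a ¬J(a)) ∨ ¬(∀a ∃g (¬J(g) ∨ J(a)))
Drive negations inward (¬∀x A ≡ ∃x ¬A, ¬∃x A ≡ ∀x ¬A, De Morgan for ∧/∨):
  (∃a J(a)) ∨ (∃a ∀g (J(g) ∧ ¬J(a)))
Standardize variables apart so no two quantifiers bind the same name: a↦w1.
  (∃a J(a)) ∨ (∃w1 ∀g (J(g) ∧ ¬J(w1)))
Finally move all quantifiers to the prefix:
  ∃a ∃w1 ∀g (J(a) ∨ J(g) ∧ ¬J(w1))
The prefix is ∃a ∃w1 ∀g: 1 universal, 2 existential.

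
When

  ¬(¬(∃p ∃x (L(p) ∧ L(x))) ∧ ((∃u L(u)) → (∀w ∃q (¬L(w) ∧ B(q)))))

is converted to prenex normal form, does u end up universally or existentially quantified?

First replace A → B with ¬A ∨ B.
  ¬(¬(∃p ∃x (L(p) ∧ L(x))) ∧ (¬(∃u L(u)) ∨ (∀w ∃q (¬L(w) ∧ B(q)))))
Move each ¬ inward, flipping quantifiers it crosses:
  (∃p ∃x (L(p) ∧ L(x))) ∨ (∃u L(u)) ∧ (∃w ∀q (L(w) ∨ ¬B(q)))
Extract every quantifier outward, since the variables are now distinct and don't occur free across branches:
  ∃p ∃x ∃u ∃w ∀q (L(p) ∧ L(x) ∨ L(u) ∧ (L(w) ∨ ¬B(q)))
The quantifier ∃u sits under an even number of negations (counting the antecedent side of each →), so it remains existential.

existential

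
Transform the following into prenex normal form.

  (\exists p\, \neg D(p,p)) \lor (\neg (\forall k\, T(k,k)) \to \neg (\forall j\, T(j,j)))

Eliminate → and ↔ using ¬ and ∨.
  (\exists p\, \neg D(p,p)) \lor \neg \neg (\forall k\, T(k,k)) \lor \neg (\forall j\, T(j,j))
Drive negations inward (¬∀x A ≡ ∃x ¬A, ¬∃x A ≡ ∀x ¬A, De Morgan for ∧/∨):
  (\exists p\, \neg D(p,p)) \lor (\forall k\, T(k,k)) \lor (\exists j\, \neg T(j,j))
Pull the quantifiers to the front (each side's bound variable is not free in the other side):
  \exists p\, \forall k\, \exists j\, (\neg D(p,p) \lor T(k,k) \lor \neg T(j,j))

\exists p\, \forall k\, \exists j\, (\neg D(p,p) \lor T(k,k) \lor \neg T(j,j))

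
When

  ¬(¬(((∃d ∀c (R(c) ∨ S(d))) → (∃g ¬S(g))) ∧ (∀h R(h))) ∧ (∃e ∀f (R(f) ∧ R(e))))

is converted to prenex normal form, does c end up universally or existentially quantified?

existential

First replace A → B with ¬A ∨ B.
  ¬(¬((¬(∃d ∀c (R(c) ∨ S(d))) ∨ (∃g ¬S(g))) ∧ (∀h R(h))) ∧ (∃e ∀f (R(f) ∧ R(e))))
Push ¬ through the quantifiers and connectives to reach negation normal form:
  ((∀d ∃c (¬R(c) ∧ ¬S(d))) ∨ (∃g ¬S(g))) ∧ (∀h R(h)) ∨ (∀e ∃f (¬R(f) ∨ ¬R(e)))
All bound variables are already distinct, so no renaming is needed.
Pull the quantifiers to the front (each side's bound variable is not free in the other side):
  ∀d ∃c ∃g ∀h ∀e ∃f ((¬R(c) ∧ ¬S(d) ∨ ¬S(g)) ∧ R(h) ∨ ¬R(f) ∨ ¬R(e))
The quantifier ∀c sits under an odd number of negations (counting the antecedent side of each →), so it flips to ∃c.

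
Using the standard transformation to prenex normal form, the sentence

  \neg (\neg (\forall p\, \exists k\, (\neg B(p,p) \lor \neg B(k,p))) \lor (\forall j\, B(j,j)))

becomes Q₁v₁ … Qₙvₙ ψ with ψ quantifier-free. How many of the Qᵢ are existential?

2

Drive negations inward (¬∀x A ≡ ∃x ¬A, ¬∃x A ≡ ∀x ¬A, De Morgan for ∧/∨):
  (\forall p\, \exists k\, (\neg B(p,p) \lor \neg B(k,p))) \land (\exists j\, \neg B(j,j))
All bound variables are already distinct, so no renaming is needed.
Extract every quantifier outward, since the variables are now distinct and don't occur free across branches:
  \forall p\, \exists k\, \exists j\, ((\neg B(p,p) \lor \neg B(k,p)) \land \neg B(j,j))
The prefix is \forall p \exists k \exists j: 1 universal, 2 existential.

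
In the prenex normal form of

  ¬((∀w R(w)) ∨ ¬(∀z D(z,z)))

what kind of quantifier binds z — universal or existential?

Drive negations inward (¬∀x A ≡ ∃x ¬A, ¬∃x A ≡ ∀x ¬A, De Morgan for ∧/∨):
  (∃w ¬R(w)) ∧ (∀z D(z,z))
All bound variables are already distinct, so no renaming is needed.
Finally move all quantifiers to the prefix:
  ∃w ∀z (¬R(w) ∧ D(z,z))
The quantifier ∀z sits under an even number of negations, so it remains universal.

universal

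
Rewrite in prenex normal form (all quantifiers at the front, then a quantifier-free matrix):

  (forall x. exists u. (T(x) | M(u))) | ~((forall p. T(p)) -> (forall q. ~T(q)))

forall x. exists u. forall p. exists q. (T(x) | M(u) | T(p) & T(q))

Eliminate → and ↔ using ¬ and ∨.
  (forall x. exists u. (T(x) | M(u))) | ~(~(forall p. T(p)) | (forall q. ~T(q)))
Drive negations inward (¬∀x A ≡ ∃x ¬A, ¬∃x A ≡ ∀x ¬A, De Morgan for ∧/∨):
  (forall x. exists u. (T(x) | M(u))) | (forall p. T(p)) & (exists q. T(q))
Extract every quantifier outward, since the variables are now distinct and don't occur free across branches:
  forall x. exists u. forall p. exists q. (T(x) | M(u) | T(p) & T(q))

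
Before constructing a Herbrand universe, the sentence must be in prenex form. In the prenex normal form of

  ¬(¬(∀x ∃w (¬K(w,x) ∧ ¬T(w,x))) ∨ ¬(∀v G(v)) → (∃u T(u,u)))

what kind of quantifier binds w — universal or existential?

universal

Eliminate → and ↔ using ¬ and ∨.
  ¬(¬(¬(∀x ∃w (¬K(w,x) ∧ ¬T(w,x))) ∨ ¬(∀v G(v))) ∨ (∃u T(u,u)))
Move each ¬ inward, flipping quantifiers it crosses:
  ((∃x ∀w (K(w,x) ∨ T(w,x))) ∨ (∃v ¬G(v))) ∧ (∀u ¬T(u,u))
All bound variables are already distinct, so no renaming is needed.
Extract every quantifier outward, since the variables are now distinct and don't occur free across branches:
  ∃x ∀w ∃v ∀u ((K(w,x) ∨ T(w,x) ∨ ¬G(v)) ∧ ¬T(u,u))
The quantifier ∃w sits under an odd number of negations (counting the antecedent side of each →), so it flips to ∀w.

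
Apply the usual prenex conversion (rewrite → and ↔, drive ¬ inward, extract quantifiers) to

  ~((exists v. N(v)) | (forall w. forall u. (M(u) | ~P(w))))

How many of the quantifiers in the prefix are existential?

Push ¬ through the quantifiers and connectives to reach negation normal form:
  (forall v. ~N(v)) & (exists w. exists u. (~M(u) & P(w)))
All bound variables are already distinct, so no renaming is needed.
Finally move all quantifiers to the prefix:
  forall v. exists w. exists u. (~N(v) & ~M(u) & P(w))
The prefix is forall v exists w exists u: 1 universal, 2 existential.

2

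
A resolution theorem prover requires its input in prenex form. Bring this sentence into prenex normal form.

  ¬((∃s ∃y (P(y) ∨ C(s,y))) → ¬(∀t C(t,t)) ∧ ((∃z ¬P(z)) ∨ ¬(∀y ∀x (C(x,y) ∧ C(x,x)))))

∃s ∃y ∀t ∀z ∀v1 ∀x ((P(y) ∨ C(s,y)) ∧ (C(t,t) ∨ P(z) ∧ C(x,v1) ∧ C(x,x)))

First replace A → B with ¬A ∨ B.
  ¬(¬(∃s ∃y (P(y) ∨ C(s,y))) ∨ ¬(∀t C(t,t)) ∧ ((∃z ¬P(z)) ∨ ¬(∀y ∀x (C(x,y) ∧ C(x,x)))))
Drive negations inward (¬∀x A ≡ ∃x ¬A, ¬∃x A ≡ ∀x ¬A, De Morgan for ∧/∨):
  (∃s ∃y (P(y) ∨ C(s,y))) ∧ ((∀t C(t,t)) ∨ (∀z P(z)) ∧ (∀y ∀x (C(x,y) ∧ C(x,x))))
Standardize variables apart so no two quantifiers bind the same name: y↦v1.
  (∃s ∃y (P(y) ∨ C(s,y))) ∧ ((∀t C(t,t)) ∨ (∀z P(z)) ∧ (∀v1 ∀x (C(x,v1) ∧ C(x,x))))
Pull the quantifiers to the front (each side's bound variable is not free in the other side):
  ∃s ∃y ∀t ∀z ∀v1 ∀x ((P(y) ∨ C(s,y)) ∧ (C(t,t) ∨ P(z) ∧ C(x,v1) ∧ C(x,x)))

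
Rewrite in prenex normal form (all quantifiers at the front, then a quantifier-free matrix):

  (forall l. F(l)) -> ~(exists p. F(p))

Eliminate → and ↔ using ¬ and ∨.
  ~(forall l. F(l)) | ~(exists p. F(p))
Drive negations inward (¬∀x A ≡ ∃x ¬A, ¬∃x A ≡ ∀x ¬A, De Morgan for ∧/∨):
  (exists l. ~F(l)) | (forall p. ~F(p))
All bound variables are already distinct, so no renaming is needed.
Extract every quantifier outward, since the variables are now distinct and don't occur free across branches:
  exists l. forall p. (~F(l) | ~F(p))

exists l. forall p. (~F(l) | ~F(p))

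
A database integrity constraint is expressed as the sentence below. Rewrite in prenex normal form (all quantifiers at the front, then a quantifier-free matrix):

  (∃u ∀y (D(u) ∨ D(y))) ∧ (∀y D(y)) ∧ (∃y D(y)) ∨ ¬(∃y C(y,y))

∃u ∀y ∀x1 ∃x ∀r ((D(u) ∨ D(y)) ∧ D(x1) ∧ D(x) ∨ ¬C(r,r))

Push ¬ through the quantifiers and connectives to reach negation normal form:
  (∃u ∀y (D(u) ∨ D(y))) ∧ (∀y D(y)) ∧ (∃y D(y)) ∨ (∀y ¬C(y,y))
Standardize variables apart so no two quantifiers bind the same name: y↦x1, y↦x, y↦r.
  (∃u ∀y (D(u) ∨ D(y))) ∧ (∀x1 D(x1)) ∧ (∃x D(x)) ∨ (∀r ¬C(r,r))
Finally move all quantifiers to the prefix:
  ∃u ∀y ∀x1 ∃x ∀r ((D(u) ∨ D(y)) ∧ D(x1) ∧ D(x) ∨ ¬C(r,r))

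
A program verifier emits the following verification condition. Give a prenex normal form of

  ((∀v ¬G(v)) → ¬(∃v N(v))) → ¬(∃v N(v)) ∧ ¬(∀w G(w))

Eliminate → and ↔ using ¬ and ∨.
  ¬(¬(∀v ¬G(v)) ∨ ¬(∃v N(v))) ∨ ¬(∃v N(v)) ∧ ¬(∀w G(w))
Move each ¬ inward, flipping quantifiers it crosses:
  (∀v ¬G(v)) ∧ (∃v N(v)) ∨ (∀v ¬N(v)) ∧ (∃w ¬G(w))
Give each quantifier a distinct variable: v↦r, v↦t.
  (∀v ¬G(v)) ∧ (∃r N(r)) ∨ (∀t ¬N(t)) ∧ (∃w ¬G(w))
Extract every quantifier outward, since the variables are now distinct and don't occur free across branches:
  ∀v ∃r ∀t ∃w (¬G(v) ∧ N(r) ∨ ¬N(t) ∧ ¬G(w))

∀v ∃r ∀t ∃w (¬G(v) ∧ N(r) ∨ ¬N(t) ∧ ¬G(w))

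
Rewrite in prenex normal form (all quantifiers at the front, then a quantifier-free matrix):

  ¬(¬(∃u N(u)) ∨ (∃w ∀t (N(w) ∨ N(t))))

∃u ∀w ∃t (N(u) ∧ ¬N(w) ∧ ¬N(t))

Move each ¬ inward, flipping quantifiers it crosses:
  (∃u N(u)) ∧ (∀w ∃t (¬N(w) ∧ ¬N(t)))
All bound variables are already distinct, so no renaming is needed.
Finally move all quantifiers to the prefix:
  ∃u ∀w ∃t (N(u) ∧ ¬N(w) ∧ ¬N(t))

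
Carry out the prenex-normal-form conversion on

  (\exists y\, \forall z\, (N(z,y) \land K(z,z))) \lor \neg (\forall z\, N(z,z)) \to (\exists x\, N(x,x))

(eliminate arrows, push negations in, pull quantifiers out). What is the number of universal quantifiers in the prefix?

Eliminate → and ↔ using ¬ and ∨.
  \neg ((\exists y\, \forall z\, (N(z,y) \land K(z,z))) \lor \neg (\forall z\, N(z,z))) \lor (\exists x\, N(x,x))
Move each ¬ inward, flipping quantifiers it crosses:
  (\forall y\, \exists z\, (\neg N(z,y) \lor \neg K(z,z))) \land (\forall z\, N(z,z)) \lor (\exists x\, N(x,x))
Rename bound variables to avoid capture: z↦c.
  (\forall y\, \exists z\, (\neg N(z,y) \lor \neg K(z,z))) \land (\forall c\, N(c,c)) \lor (\exists x\, N(x,x))
Extract every quantifier outward, since the variables are now distinct and don't occur free across branches:
  \forall y\, \exists z\, \forall c\, \exists x\, ((\neg N(z,y) \lor \neg K(z,z)) \land N(c,c) \lor N(x,x))
The prefix is \forall y \exists z \forall c \exists x: 2 universal, 2 existential.

2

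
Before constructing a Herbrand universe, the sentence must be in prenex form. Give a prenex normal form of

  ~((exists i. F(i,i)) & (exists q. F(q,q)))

Move each ¬ inward, flipping quantifiers it crosses:
  (forall i. ~F(i,i)) | (forall q. ~F(q,q))
Extract every quantifier outward, since the variables are now distinct and don't occur free across branches:
  forall i. forall q. (~F(i,i) | ~F(q,q))

forall i. forall q. (~F(i,i) | ~F(q,q))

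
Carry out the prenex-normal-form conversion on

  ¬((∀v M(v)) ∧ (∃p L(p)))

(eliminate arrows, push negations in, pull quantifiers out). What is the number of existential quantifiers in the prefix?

1

Drive negations inward (¬∀x A ≡ ∃x ¬A, ¬∃x A ≡ ∀x ¬A, De Morgan for ∧/∨):
  (∃v ¬M(v)) ∨ (∀p ¬L(p))
Pull the quantifiers to the front (each side's bound variable is not free in the other side):
  ∃v ∀p (¬M(v) ∨ ¬L(p))
The prefix is ∃v ∀p: 1 universal, 1 existential.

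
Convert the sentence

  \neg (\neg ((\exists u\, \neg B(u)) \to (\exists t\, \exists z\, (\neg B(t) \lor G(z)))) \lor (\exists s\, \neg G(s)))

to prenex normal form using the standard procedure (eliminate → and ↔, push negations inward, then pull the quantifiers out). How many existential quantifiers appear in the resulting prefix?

2

Rewrite implications/biconditionals: A → B as ¬A ∨ B.
  \neg (\neg (\neg (\exists u\, \neg B(u)) \lor (\exists t\, \exists z\, (\neg B(t) \lor G(z)))) \lor (\exists s\, \neg G(s)))
Push ¬ through the quantifiers and connectives to reach negation normal form:
  ((\forall u\, B(u)) \lor (\exists t\, \exists z\, (\neg B(t) \lor G(z)))) \land (\forall s\, G(s))
All bound variables are already distinct, so no renaming is needed.
Pull the quantifiers to the front (each side's bound variable is not free in the other side):
  \forall u\, \exists t\, \exists z\, \forall s\, ((B(u) \lor \neg B(t) \lor G(z)) \land G(s))
The prefix is \forall u \exists t \exists z \forall s: 2 universal, 2 existential.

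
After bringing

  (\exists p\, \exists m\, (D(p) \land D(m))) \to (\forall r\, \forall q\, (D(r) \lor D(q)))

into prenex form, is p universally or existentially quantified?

universal

Eliminate → and ↔ using ¬ and ∨.
  \neg (\exists p\, \exists m\, (D(p) \land D(m))) \lor (\forall r\, \forall q\, (D(r) \lor D(q)))
Drive negations inward (¬∀x A ≡ ∃x ¬A, ¬∃x A ≡ ∀x ¬A, De Morgan for ∧/∨):
  (\forall p\, \forall m\, (\neg D(p) \lor \neg D(m))) \lor (\forall r\, \forall q\, (D(r) \lor D(q)))
All bound variables are already distinct, so no renaming is needed.
Finally move all quantifiers to the prefix:
  \forall p\, \forall m\, \forall r\, \forall q\, (\neg D(p) \lor \neg D(m) \lor D(r) \lor D(q))
The quantifier \exists p sits under an odd number of negations (counting the antecedent side of each →), so it flips to \forall p.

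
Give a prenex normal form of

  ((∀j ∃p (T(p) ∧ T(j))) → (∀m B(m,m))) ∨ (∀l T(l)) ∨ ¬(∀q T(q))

∃j ∀p ∀m ∀l ∃q (¬T(p) ∨ ¬T(j) ∨ B(m,m) ∨ T(l) ∨ ¬T(q))

First replace A → B with ¬A ∨ B.
  ¬(∀j ∃p (T(p) ∧ T(j))) ∨ (∀m B(m,m)) ∨ (∀l T(l)) ∨ ¬(∀q T(q))
Push ¬ through the quantifiers and connectives to reach negation normal form:
  (∃j ∀p (¬T(p) ∨ ¬T(j))) ∨ (∀m B(m,m)) ∨ (∀l T(l)) ∨ (∃q ¬T(q))
Finally move all quantifiers to the prefix:
  ∃j ∀p ∀m ∀l ∃q (¬T(p) ∨ ¬T(j) ∨ B(m,m) ∨ T(l) ∨ ¬T(q))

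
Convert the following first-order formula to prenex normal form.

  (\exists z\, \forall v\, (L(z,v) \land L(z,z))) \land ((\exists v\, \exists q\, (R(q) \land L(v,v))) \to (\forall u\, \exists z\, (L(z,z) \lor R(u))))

First replace A → B with ¬A ∨ B.
  (\exists z\, \forall v\, (L(z,v) \land L(z,z))) \land (\neg (\exists v\, \exists q\, (R(q) \land L(v,v))) \lor (\forall u\, \exists z\, (L(z,z) \lor R(u))))
Drive negations inward (¬∀x A ≡ ∃x ¬A, ¬∃x A ≡ ∀x ¬A, De Morgan for ∧/∨):
  (\exists z\, \forall v\, (L(z,v) \land L(z,z))) \land ((\forall v\, \forall q\, (\neg R(q) \lor \neg L(v,v))) \lor (\forall u\, \exists z\, (L(z,z) \lor R(u))))
Give each quantifier a distinct variable: v↦v1, z↦r.
  (\exists z\, \forall v\, (L(z,v) \land L(z,z))) \land ((\forall v1\, \forall q\, (\neg R(q) \lor \neg L(v1,v1))) \lor (\forall u\, \exists r\, (L(r,r) \lor R(u))))
Extract every quantifier outward, since the variables are now distinct and don't occur free across branches:
  \exists z\, \forall v\, \forall v1\, \forall q\, \forall u\, \exists r\, (L(z,v) \land L(z,z) \land (\neg R(q) \lor \neg L(v1,v1) \lor L(r,r) \lor R(u)))

\exists z\, \forall v\, \forall v1\, \forall q\, \forall u\, \exists r\, (L(z,v) \land L(z,z) \land (\neg R(q) \lor \neg L(v1,v1) \lor L(r,r) \lor R(u)))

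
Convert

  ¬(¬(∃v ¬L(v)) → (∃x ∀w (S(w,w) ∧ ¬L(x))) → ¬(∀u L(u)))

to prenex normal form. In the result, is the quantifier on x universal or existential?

existential

Eliminate → and ↔ using ¬ and ∨.
  ¬(¬¬(∃v ¬L(v)) ∨ ¬(∃x ∀w (S(w,w) ∧ ¬L(x))) ∨ ¬(∀u L(u)))
Drive negations inward (¬∀x A ≡ ∃x ¬A, ¬∃x A ≡ ∀x ¬A, De Morgan for ∧/∨):
  (∀v L(v)) ∧ (∃x ∀w (S(w,w) ∧ ¬L(x))) ∧ (∀u L(u))
Finally move all quantifiers to the prefix:
  ∀v ∃x ∀w ∀u (L(v) ∧ S(w,w) ∧ ¬L(x) ∧ L(u))
The quantifier ∃x sits under an even number of negations (counting the antecedent side of each →), so it remains existential.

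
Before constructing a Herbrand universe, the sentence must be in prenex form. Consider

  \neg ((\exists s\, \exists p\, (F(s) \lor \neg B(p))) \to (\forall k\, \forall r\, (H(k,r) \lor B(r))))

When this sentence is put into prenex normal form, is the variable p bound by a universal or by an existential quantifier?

existential

First replace A → B with ¬A ∨ B.
  \neg (\neg (\exists s\, \exists p\, (F(s) \lor \neg B(p))) \lor (\forall k\, \forall r\, (H(k,r) \lor B(r))))
Push ¬ through the quantifiers and connectives to reach negation normal form:
  (\exists s\, \exists p\, (F(s) \lor \neg B(p))) \land (\exists k\, \exists r\, (\neg H(k,r) \land \neg B(r)))
Extract every quantifier outward, since the variables are now distinct and don't occur free across branches:
  \exists s\, \exists p\, \exists k\, \exists r\, ((F(s) \lor \neg B(p)) \land \neg H(k,r) \land \neg B(r))
The quantifier \exists p sits under an even number of negations (counting the antecedent side of each →), so it remains existential.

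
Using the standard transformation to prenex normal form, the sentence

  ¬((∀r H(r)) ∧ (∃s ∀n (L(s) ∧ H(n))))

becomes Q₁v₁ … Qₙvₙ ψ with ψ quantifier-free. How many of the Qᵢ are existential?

Move each ¬ inward, flipping quantifiers it crosses:
  (∃r ¬H(r)) ∨ (∀s ∃n (¬L(s) ∨ ¬H(n)))
All bound variables are already distinct, so no renaming is needed.
Pull the quantifiers to the front (each side's bound variable is not free in the other side):
  ∃r ∀s ∃n (¬H(r) ∨ ¬L(s) ∨ ¬H(n))
The prefix is ∃r ∀s ∃n: 1 universal, 2 existential.

2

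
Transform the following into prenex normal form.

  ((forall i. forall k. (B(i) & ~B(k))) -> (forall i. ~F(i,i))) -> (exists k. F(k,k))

First replace A → B with ¬A ∨ B.
  ~(~(forall i. forall k. (B(i) & ~B(k))) | (forall i. ~F(i,i))) | (exists k. F(k,k))
Drive negations inward (¬∀x A ≡ ∃x ¬A, ¬∃x A ≡ ∀x ¬A, De Morgan for ∧/∨):
  (forall i. forall k. (B(i) & ~B(k))) & (exists i. F(i,i)) | (exists k. F(k,k))
Standardize variables apart so no two quantifiers bind the same name: i↦w, k↦v1.
  (forall i. forall k. (B(i) & ~B(k))) & (exists w. F(w,w)) | (exists v1. F(v1,v1))
Extract every quantifier outward, since the variables are now distinct and don't occur free across branches:
  forall i. forall k. exists w. exists v1. (B(i) & ~B(k) & F(w,w) | F(v1,v1))

forall i. forall k. exists w. exists v1. (B(i) & ~B(k) & F(w,w) | F(v1,v1))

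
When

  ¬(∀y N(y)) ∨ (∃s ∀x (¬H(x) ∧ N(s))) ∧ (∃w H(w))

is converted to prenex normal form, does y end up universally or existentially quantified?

Drive negations inward (¬∀x A ≡ ∃x ¬A, ¬∃x A ≡ ∀x ¬A, De Morgan for ∧/∨):
  (∃y ¬N(y)) ∨ (∃s ∀x (¬H(x) ∧ N(s))) ∧ (∃w H(w))
Finally move all quantifiers to the prefix:
  ∃y ∃s ∀x ∃w (¬N(y) ∨ ¬H(x) ∧ N(s) ∧ H(w))
The quantifier ∀y sits under an odd number of negations, so it flips to ∃y.

existential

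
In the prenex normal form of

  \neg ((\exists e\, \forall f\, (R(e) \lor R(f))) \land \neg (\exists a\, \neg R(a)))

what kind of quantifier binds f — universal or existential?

existential

Move each ¬ inward, flipping quantifiers it crosses:
  (\forall e\, \exists f\, (\neg R(e) \land \neg R(f))) \lor (\exists a\, \neg R(a))
Pull the quantifiers to the front (each side's bound variable is not free in the other side):
  \forall e\, \exists f\, \exists a\, (\neg R(e) \land \neg R(f) \lor \neg R(a))
The quantifier \forall f sits under an odd number of negations, so it flips to \exists f.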